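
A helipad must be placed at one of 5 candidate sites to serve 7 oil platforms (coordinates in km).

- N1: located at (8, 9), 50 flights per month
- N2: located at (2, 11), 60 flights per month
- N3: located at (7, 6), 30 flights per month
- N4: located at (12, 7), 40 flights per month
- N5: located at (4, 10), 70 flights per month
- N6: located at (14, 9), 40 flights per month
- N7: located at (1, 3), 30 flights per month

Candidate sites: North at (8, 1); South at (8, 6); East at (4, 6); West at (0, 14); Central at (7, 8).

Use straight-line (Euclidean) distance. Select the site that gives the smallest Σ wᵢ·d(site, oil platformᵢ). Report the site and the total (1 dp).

Total weighted distance at each candidate:
  North (8, 1): total = 2849.0
  South (8, 6): total = 1706.3
  East (4, 6): total = 1810.5
  West (0, 14): total = 2884.6
  Central (7, 8): total = 1454.1
Minimum is at Central with total 1454.1 km.

Central, total 1454.1 km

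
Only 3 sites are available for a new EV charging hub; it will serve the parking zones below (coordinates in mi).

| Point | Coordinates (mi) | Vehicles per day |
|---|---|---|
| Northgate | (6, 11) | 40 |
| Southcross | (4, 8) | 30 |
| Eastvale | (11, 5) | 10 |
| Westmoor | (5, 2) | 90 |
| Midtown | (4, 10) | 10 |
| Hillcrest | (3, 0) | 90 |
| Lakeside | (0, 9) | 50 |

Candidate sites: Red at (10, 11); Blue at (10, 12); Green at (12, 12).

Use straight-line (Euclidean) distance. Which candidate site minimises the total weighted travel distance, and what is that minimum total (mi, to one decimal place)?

Total weighted distance at each candidate:
  Red (10, 11): total = 3092.9
  Blue (10, 12): total = 3293.8
  Green (12, 12): total = 3731.9
Minimum is at Red with total 3092.9 mi.

Red, total 3092.9 mi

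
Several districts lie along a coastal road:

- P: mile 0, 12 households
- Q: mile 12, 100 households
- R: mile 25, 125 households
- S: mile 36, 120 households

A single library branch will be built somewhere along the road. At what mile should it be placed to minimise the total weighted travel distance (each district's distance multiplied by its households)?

x = 25

For a sum of weighted absolute distances on a line, the optimum is the weighted median (not the mean). Total weight W = 357; half-weight = 178.5.
Sort by position and accumulate weight:
  mile 0 (P, w=12) → cum 12
  mile 12 (Q, w=100) → cum 112
  mile 25 (R, w=125) → cum 237  ≥ 178.5 → median here
  mile 36 (S, w=120) → cum 357
Optimal location: mile 25.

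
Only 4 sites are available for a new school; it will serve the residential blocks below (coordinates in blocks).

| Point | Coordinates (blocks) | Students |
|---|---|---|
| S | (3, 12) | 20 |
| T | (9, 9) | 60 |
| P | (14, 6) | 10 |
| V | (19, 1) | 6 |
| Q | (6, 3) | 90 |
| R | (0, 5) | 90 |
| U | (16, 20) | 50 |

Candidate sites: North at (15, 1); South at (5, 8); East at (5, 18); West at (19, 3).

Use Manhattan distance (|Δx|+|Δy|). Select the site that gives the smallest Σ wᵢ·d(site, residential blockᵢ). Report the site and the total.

Total weighted distance at each candidate:
  North (15, 1): total = 5084
  South (5, 8): total = 3066
  East (5, 18): total = 5046
  West (19, 3): total = 5612
Minimum is at South with total 3066 blocks.

South, total 3066 blocks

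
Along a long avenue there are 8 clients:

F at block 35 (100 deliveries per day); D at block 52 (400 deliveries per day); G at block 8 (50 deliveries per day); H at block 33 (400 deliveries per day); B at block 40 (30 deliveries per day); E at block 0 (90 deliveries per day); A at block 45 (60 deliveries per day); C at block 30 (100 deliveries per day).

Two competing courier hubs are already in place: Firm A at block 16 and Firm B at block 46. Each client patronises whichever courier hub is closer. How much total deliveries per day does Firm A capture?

240

The indifferent point is the midpoint (16+46)/2 = 31; clients left of it (closer to Firm A at 16) go to Firm A, those right go to Firm B.
  E at 0 (w=90) → Firm A
  G at 8 (w=50) → Firm A
  C at 30 (w=100) → Firm A
  H at 33 (w=400) → Firm B
  F at 35 (w=100) → Firm B
  B at 40 (w=30) → Firm B
  A at 45 (w=60) → Firm B
  D at 52 (w=400) → Firm B
Firm A captures 240; Firm B captures 990.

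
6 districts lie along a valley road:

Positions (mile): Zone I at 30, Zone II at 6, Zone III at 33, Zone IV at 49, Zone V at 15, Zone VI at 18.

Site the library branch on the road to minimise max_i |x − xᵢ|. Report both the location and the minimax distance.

The 1-center on a line is the midpoint of the two extreme points: leftmost at 6, rightmost at 49.
Optimal location = (6 + 49)/2 = 27.5; maximum distance = (49 − 6)/2 = 21.5.

location 27.5, max distance 21.5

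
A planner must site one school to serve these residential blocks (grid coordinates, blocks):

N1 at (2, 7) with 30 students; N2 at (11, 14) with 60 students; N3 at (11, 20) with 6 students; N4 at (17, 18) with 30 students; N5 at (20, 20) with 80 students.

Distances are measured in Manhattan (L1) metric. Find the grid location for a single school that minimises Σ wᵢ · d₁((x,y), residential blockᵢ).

Manhattan distance separates: Σwᵢ(|x−xᵢ|+|y−yᵢ|) = Σwᵢ|x−xᵢ| + Σwᵢ|y−yᵢ|, so x and y are optimised independently as 1-D weighted medians.
Total weight W = 206; half = 103.
x-coordinate, sorted with cumulative weight:
  x=2 (N1, w=30) cum 30
  x=11 (N2, w=60) cum 90
  x=11 (N3, w=6) cum 96
  x=17 (N4, w=30) cum 126  ← median
  x=20 (N5, w=80) cum 206
⇒ x* = 17
y-coordinate, sorted with cumulative weight:
  y=7 (N1, w=30) cum 30
  y=14 (N2, w=60) cum 90
  y=18 (N4, w=30) cum 120  ← median
  y=20 (N3, w=6) cum 126
  y=20 (N5, w=80) cum 206
⇒ y* = 18

(17, 18)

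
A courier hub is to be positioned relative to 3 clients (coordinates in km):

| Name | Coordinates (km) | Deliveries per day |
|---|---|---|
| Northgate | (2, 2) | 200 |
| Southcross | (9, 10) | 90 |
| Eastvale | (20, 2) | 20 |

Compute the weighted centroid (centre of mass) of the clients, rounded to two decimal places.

(5.19, 4.32)

The minimiser of Σwᵢ‖p−pᵢ‖² is the weighted centroid p* = (Σwᵢpᵢ)/(Σwᵢ).
Σwᵢ = 310.
Σwᵢxᵢ = 200·2 + 90·9 + 20·20 = 1610.
Σwᵢyᵢ = 200·2 + 90·10 + 20·2 = 1340.
x* = 1610/310 = 5.19, y* = 1340/310 = 4.32.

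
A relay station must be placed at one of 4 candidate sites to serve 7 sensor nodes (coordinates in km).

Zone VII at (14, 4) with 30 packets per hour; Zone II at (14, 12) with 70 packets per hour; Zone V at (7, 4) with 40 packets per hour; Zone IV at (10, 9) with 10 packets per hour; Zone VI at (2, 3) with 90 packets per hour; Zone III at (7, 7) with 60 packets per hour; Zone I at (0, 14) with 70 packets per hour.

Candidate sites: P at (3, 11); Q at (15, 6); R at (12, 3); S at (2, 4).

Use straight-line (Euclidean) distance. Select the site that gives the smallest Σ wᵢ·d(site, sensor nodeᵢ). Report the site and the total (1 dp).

S, total 2817.6 km

Total weighted distance at each candidate:
  P (3, 11): total = 2921.6
  Q (15, 6): total = 3755.5
  R (12, 3): total = 3403.4
  S (2, 4): total = 2817.6
Minimum is at S with total 2817.6 km.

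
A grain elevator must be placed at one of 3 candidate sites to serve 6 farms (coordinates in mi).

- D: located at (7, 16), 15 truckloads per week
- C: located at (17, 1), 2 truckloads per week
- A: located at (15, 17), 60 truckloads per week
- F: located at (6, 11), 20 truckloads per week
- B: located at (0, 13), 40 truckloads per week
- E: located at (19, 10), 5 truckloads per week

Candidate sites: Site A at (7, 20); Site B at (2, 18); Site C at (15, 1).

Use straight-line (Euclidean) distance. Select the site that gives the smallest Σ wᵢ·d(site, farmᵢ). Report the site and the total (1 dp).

Site A, total 1270.8 mi

Total weighted distance at each candidate:
  Site A (7, 20): total = 1270.8
  Site B (2, 18): total = 1379.0
  Site C (15, 1): total = 2305.7
Minimum is at Site A with total 1270.8 mi.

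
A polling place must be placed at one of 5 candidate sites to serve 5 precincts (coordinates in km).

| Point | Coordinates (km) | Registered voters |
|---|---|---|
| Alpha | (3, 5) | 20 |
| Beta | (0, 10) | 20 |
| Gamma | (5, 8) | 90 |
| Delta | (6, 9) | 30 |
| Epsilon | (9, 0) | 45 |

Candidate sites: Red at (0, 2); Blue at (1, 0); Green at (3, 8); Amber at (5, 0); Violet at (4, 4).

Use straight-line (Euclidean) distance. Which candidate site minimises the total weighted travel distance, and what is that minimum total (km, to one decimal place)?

Total weighted distance at each candidate:
  Red (0, 2): total = 1639.2
  Blue (1, 0): total = 1782.6
  Green (3, 8): total = 857.0
  Amber (5, 0): total = 1503.0
  Violet (4, 4): total = 993.3
Minimum is at Green with total 857.0 km.

Green, total 857.0 km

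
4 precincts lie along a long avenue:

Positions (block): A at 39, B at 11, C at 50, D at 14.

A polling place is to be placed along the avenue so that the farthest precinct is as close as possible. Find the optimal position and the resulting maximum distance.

The 1-center on a line is the midpoint of the two extreme points: leftmost at 11, rightmost at 50.
Optimal location = (11 + 50)/2 = 30.5; maximum distance = (50 − 11)/2 = 19.5.

location 30.5, max distance 19.5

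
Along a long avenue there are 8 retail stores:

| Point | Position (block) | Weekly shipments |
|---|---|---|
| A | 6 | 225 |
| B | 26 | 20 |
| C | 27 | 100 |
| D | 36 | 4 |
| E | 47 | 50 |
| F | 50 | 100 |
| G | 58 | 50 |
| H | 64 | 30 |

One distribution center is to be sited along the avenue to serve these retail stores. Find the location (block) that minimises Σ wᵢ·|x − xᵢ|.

For a sum of weighted absolute distances on a line, the optimum is the weighted median (not the mean). Total weight W = 579; half-weight = 289.5.
Sort by position and accumulate weight:
  block 6 (A, w=225) → cum 225
  block 26 (B, w=20) → cum 245
  block 27 (C, w=100) → cum 345  ≥ 289.5 → median here
  block 36 (D, w=4) → cum 349
  block 47 (E, w=50) → cum 399
  block 50 (F, w=100) → cum 499
  block 58 (G, w=50) → cum 549
  block 64 (H, w=30) → cum 579
Optimal location: block 27.

x = 27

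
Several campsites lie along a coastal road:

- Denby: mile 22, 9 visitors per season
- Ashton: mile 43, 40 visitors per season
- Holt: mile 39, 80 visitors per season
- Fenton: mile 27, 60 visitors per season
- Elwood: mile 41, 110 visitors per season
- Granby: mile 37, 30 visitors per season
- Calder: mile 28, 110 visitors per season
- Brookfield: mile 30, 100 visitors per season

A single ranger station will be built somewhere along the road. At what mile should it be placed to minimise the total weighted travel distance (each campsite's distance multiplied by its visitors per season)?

x = 30

For a sum of weighted absolute distances on a line, the optimum is the weighted median (not the mean). Total weight W = 539; half-weight = 269.5.
Sort by position and accumulate weight:
  mile 22 (Denby, w=9) → cum 9
  mile 27 (Fenton, w=60) → cum 69
  mile 28 (Calder, w=110) → cum 179
  mile 30 (Brookfield, w=100) → cum 279  ≥ 269.5 → median here
  mile 37 (Granby, w=30) → cum 309
  mile 39 (Holt, w=80) → cum 389
  mile 41 (Elwood, w=110) → cum 499
  mile 43 (Ashton, w=40) → cum 539
Optimal location: mile 30.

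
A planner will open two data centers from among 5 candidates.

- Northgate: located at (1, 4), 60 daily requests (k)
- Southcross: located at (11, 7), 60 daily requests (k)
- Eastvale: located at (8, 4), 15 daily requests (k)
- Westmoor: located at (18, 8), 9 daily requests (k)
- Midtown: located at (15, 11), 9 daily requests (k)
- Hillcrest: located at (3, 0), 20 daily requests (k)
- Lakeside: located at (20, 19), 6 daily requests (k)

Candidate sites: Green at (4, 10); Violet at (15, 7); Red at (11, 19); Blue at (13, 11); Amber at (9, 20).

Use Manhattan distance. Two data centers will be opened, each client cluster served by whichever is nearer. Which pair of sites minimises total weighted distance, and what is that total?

{Green, Violet}, total 1324

Evaluate every pair (each demand assigned to the nearer of the two):
  {Green, Violet}: total = 1324
  {Green, Blue}: total = 1450
  {Green, Red}: total = 1816
  {Green, Amber}: total = 1834
  {Violet, Red}: total = 1916
  {Violet, Blue}: total = 1934
  {Violet, Amber}: total = 1934
  {Red, Blue}: total = 2244
  {Blue, Amber}: total = 2262
  {Red, Amber}: total = 3259
Best pair: {Green, Violet} with total 1324.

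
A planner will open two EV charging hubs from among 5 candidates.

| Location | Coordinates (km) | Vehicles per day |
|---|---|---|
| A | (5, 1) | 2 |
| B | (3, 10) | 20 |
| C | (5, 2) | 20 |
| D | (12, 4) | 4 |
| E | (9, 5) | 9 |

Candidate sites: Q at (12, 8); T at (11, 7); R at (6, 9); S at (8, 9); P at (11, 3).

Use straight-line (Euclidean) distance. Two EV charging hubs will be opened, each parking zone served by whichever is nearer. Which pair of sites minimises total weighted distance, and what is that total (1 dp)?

{R, P}, total 228.7

Evaluate every pair (each demand assigned to the nearer of the two):
  {R, P}: total = 228.7
  {T, R}: total = 258.9
  {S, P}: total = 267.4
  {Q, R}: total = 275.0
  {R, S}: total = 283.5
  {T, S}: total = 309.4
  {Q, S}: total = 324.5
  {T, P}: total = 336.3
  {Q, P}: total = 349.8
  {Q, T}: total = 382.2
Best pair: {R, P} with total 228.7.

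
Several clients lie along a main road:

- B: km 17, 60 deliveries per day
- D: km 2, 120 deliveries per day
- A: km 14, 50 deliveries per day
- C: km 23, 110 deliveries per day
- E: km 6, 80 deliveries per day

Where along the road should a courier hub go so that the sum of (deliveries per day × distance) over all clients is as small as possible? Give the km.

For a sum of weighted absolute distances on a line, the optimum is the weighted median (not the mean). Total weight W = 420; half-weight = 210.
Sort by position and accumulate weight:
  km 2 (D, w=120) → cum 120
  km 6 (E, w=80) → cum 200
  km 14 (A, w=50) → cum 250  ≥ 210 → median here
  km 17 (B, w=60) → cum 310
  km 23 (C, w=110) → cum 420
Optimal location: km 14.

x = 14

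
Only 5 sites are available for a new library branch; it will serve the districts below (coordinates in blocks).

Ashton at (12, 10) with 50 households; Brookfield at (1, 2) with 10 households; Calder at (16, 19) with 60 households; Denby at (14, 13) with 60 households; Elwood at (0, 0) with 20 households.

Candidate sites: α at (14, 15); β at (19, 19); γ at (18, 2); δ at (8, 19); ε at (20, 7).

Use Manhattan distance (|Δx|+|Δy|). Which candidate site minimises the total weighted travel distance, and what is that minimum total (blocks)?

Total weighted distance at each candidate:
  α (14, 15): total = 1670
  β (19, 19): total = 2750
  γ (18, 2): total = 3310
  δ (8, 19): total = 2630
  ε (20, 7): total = 3010
Minimum is at α with total 1670 blocks.

α, total 1670 blocks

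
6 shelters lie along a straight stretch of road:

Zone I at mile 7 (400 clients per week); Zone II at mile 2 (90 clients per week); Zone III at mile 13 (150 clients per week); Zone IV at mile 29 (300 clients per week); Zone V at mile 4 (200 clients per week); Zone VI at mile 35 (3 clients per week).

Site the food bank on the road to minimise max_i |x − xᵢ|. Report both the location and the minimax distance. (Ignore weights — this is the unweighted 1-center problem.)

The 1-center on a line is the midpoint of the two extreme points: leftmost at 2, rightmost at 35.
Optimal location = (2 + 35)/2 = 18.5; maximum distance = (35 − 2)/2 = 16.5.

location 18.5, max distance 16.5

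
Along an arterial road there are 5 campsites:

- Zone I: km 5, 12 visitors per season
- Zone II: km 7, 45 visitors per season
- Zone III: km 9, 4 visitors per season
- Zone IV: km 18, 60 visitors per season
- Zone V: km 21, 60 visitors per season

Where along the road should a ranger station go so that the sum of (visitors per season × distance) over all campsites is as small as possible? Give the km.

x = 18

For a sum of weighted absolute distances on a line, the optimum is the weighted median (not the mean). Total weight W = 181; half-weight = 90.5.
Sort by position and accumulate weight:
  km 5 (Zone I, w=12) → cum 12
  km 7 (Zone II, w=45) → cum 57
  km 9 (Zone III, w=4) → cum 61
  km 18 (Zone IV, w=60) → cum 121  ≥ 90.5 → median here
  km 21 (Zone V, w=60) → cum 181
Optimal location: km 18.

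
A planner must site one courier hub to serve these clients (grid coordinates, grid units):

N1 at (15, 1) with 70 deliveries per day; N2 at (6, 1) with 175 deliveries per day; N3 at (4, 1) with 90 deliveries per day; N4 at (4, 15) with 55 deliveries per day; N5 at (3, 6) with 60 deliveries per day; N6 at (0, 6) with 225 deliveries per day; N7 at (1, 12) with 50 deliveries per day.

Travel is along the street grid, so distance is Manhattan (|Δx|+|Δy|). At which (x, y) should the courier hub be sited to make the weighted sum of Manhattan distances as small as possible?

(4, 6)

Manhattan distance separates: Σwᵢ(|x−xᵢ|+|y−yᵢ|) = Σwᵢ|x−xᵢ| + Σwᵢ|y−yᵢ|, so x and y are optimised independently as 1-D weighted medians.
Total weight W = 725; half = 362.5.
x-coordinate, sorted with cumulative weight:
  x=0 (N6, w=225) cum 225
  x=1 (N7, w=50) cum 275
  x=3 (N5, w=60) cum 335
  x=4 (N3, w=90) cum 425  ← median
  x=4 (N4, w=55) cum 480
  x=6 (N2, w=175) cum 655
  x=15 (N1, w=70) cum 725
⇒ x* = 4
y-coordinate, sorted with cumulative weight:
  y=1 (N1, w=70) cum 70
  y=1 (N2, w=175) cum 245
  y=1 (N3, w=90) cum 335
  y=6 (N5, w=60) cum 395  ← median
  y=6 (N6, w=225) cum 620
  y=12 (N7, w=50) cum 670
  y=15 (N4, w=55) cum 725
⇒ y* = 6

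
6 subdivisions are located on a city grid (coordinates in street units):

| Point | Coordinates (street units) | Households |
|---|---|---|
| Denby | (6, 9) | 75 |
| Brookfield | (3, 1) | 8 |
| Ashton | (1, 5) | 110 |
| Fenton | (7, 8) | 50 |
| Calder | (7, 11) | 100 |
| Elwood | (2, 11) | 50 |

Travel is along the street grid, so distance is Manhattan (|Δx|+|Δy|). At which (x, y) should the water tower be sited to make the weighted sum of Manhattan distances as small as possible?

Manhattan distance separates: Σwᵢ(|x−xᵢ|+|y−yᵢ|) = Σwᵢ|x−xᵢ| + Σwᵢ|y−yᵢ|, so x and y are optimised independently as 1-D weighted medians.
Total weight W = 393; half = 196.5.
x-coordinate, sorted with cumulative weight:
  x=1 (Ashton, w=110) cum 110
  x=2 (Elwood, w=50) cum 160
  x=3 (Brookfield, w=8) cum 168
  x=6 (Denby, w=75) cum 243  ← median
  x=7 (Fenton, w=50) cum 293
  x=7 (Calder, w=100) cum 393
⇒ x* = 6
y-coordinate, sorted with cumulative weight:
  y=1 (Brookfield, w=8) cum 8
  y=5 (Ashton, w=110) cum 118
  y=8 (Fenton, w=50) cum 168
  y=9 (Denby, w=75) cum 243  ← median
  y=11 (Calder, w=100) cum 343
  y=11 (Elwood, w=50) cum 393
⇒ y* = 9

(6, 9)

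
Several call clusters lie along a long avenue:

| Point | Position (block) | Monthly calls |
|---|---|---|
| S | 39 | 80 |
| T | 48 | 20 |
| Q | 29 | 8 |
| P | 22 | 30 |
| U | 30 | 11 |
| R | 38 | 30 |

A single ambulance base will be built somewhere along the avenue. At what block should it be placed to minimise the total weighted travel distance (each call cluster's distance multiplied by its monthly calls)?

x = 39

For a sum of weighted absolute distances on a line, the optimum is the weighted median (not the mean). Total weight W = 179; half-weight = 89.5.
Sort by position and accumulate weight:
  block 22 (P, w=30) → cum 30
  block 29 (Q, w=8) → cum 38
  block 30 (U, w=11) → cum 49
  block 38 (R, w=30) → cum 79
  block 39 (S, w=80) → cum 159  ≥ 89.5 → median here
  block 48 (T, w=20) → cum 179
Optimal location: block 39.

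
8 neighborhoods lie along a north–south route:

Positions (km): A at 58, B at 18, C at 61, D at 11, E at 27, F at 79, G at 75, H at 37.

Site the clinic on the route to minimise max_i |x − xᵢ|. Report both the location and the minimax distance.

The 1-center on a line is the midpoint of the two extreme points: leftmost at 11, rightmost at 79.
Optimal location = (11 + 79)/2 = 45; maximum distance = (79 − 11)/2 = 34.

location 45, max distance 34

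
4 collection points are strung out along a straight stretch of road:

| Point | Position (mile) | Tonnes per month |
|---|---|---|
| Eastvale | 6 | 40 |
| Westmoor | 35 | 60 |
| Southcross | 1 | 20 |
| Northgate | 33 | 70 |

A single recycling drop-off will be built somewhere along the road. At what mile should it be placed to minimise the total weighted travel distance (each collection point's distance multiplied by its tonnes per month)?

For a sum of weighted absolute distances on a line, the optimum is the weighted median (not the mean). Total weight W = 190; half-weight = 95.
Sort by position and accumulate weight:
  mile 1 (Southcross, w=20) → cum 20
  mile 6 (Eastvale, w=40) → cum 60
  mile 33 (Northgate, w=70) → cum 130  ≥ 95 → median here
  mile 35 (Westmoor, w=60) → cum 190
Optimal location: mile 33.

x = 33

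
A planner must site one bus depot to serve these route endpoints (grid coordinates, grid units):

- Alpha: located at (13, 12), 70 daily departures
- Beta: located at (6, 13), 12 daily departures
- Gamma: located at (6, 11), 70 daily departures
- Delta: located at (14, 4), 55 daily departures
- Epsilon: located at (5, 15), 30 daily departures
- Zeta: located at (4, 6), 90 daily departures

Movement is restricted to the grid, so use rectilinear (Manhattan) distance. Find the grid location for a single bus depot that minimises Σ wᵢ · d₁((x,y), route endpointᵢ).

(6, 11)

Manhattan distance separates: Σwᵢ(|x−xᵢ|+|y−yᵢ|) = Σwᵢ|x−xᵢ| + Σwᵢ|y−yᵢ|, so x and y are optimised independently as 1-D weighted medians.
Total weight W = 327; half = 163.5.
x-coordinate, sorted with cumulative weight:
  x=4 (Zeta, w=90) cum 90
  x=5 (Epsilon, w=30) cum 120
  x=6 (Beta, w=12) cum 132
  x=6 (Gamma, w=70) cum 202  ← median
  x=13 (Alpha, w=70) cum 272
  x=14 (Delta, w=55) cum 327
⇒ x* = 6
y-coordinate, sorted with cumulative weight:
  y=4 (Delta, w=55) cum 55
  y=6 (Zeta, w=90) cum 145
  y=11 (Gamma, w=70) cum 215  ← median
  y=12 (Alpha, w=70) cum 285
  y=13 (Beta, w=12) cum 297
  y=15 (Epsilon, w=30) cum 327
⇒ y* = 11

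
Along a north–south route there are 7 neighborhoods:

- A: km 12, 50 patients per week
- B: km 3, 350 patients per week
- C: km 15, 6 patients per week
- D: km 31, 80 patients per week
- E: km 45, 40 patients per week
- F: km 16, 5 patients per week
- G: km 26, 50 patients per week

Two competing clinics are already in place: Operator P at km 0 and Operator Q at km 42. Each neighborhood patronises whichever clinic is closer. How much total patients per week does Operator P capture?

The indifferent point is the midpoint (0+42)/2 = 21; neighborhoods left of it (closer to Operator P at 0) go to Operator P, those right go to Operator Q.
  B at 3 (w=350) → Operator P
  A at 12 (w=50) → Operator P
  C at 15 (w=6) → Operator P
  F at 16 (w=5) → Operator P
  G at 26 (w=50) → Operator Q
  D at 31 (w=80) → Operator Q
  E at 45 (w=40) → Operator Q
Operator P captures 411; Operator Q captures 170.

411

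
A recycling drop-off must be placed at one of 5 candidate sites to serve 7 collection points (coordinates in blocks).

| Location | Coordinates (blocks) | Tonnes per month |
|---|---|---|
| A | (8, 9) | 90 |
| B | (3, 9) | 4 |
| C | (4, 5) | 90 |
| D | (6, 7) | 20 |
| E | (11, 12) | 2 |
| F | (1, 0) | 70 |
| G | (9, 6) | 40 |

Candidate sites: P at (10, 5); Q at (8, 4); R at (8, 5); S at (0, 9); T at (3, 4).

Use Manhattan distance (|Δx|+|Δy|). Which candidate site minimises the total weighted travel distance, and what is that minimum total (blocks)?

Total weighted distance at each candidate:
  P (10, 5): total = 2320
  Q (8, 4): total = 1952
  R (8, 5): total = 1776
  S (0, 9): total = 2820
  T (3, 4): total = 1992
Minimum is at R with total 1776 blocks.

R, total 1776 blocks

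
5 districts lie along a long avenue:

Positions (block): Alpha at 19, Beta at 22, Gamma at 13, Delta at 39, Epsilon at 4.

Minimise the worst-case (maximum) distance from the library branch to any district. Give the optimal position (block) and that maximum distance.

The 1-center on a line is the midpoint of the two extreme points: leftmost at 4, rightmost at 39.
Optimal location = (4 + 39)/2 = 21.5; maximum distance = (39 − 4)/2 = 17.5.

location 21.5, max distance 17.5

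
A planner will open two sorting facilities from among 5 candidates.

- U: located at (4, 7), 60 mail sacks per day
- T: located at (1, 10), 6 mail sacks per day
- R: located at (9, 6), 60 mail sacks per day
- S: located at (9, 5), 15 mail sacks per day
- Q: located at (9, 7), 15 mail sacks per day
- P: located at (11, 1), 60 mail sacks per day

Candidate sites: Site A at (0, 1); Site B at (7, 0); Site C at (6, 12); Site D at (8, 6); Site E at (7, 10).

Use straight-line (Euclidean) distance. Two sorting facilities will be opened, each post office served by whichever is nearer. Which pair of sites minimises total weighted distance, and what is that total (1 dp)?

{Site B, Site D}, total 645.6

Evaluate every pair (each demand assigned to the nearer of the two):
  {Site B, Site D}: total = 645.6
  {Site C, Site D}: total = 732.0
  {Site D, Site E}: total = 735.7
  {Site A, Site D}: total = 748.0
  {Site B, Site E}: total = 941.1
  {Site B, Site C}: total = 1150.5
  {Site C, Site E}: total = 1281.0
  {Site A, Site E}: total = 1284.7
  {Site A, Site B}: total = 1303.8
  {Site A, Site C}: total = 1619.6
Best pair: {Site B, Site D} with total 645.6.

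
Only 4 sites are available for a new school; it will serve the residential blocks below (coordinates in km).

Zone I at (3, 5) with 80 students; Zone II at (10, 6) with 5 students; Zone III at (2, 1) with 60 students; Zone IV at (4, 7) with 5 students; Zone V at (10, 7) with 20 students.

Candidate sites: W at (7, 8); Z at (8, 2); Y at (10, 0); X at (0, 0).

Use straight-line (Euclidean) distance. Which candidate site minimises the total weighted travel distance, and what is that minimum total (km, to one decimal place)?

Total weighted distance at each candidate:
  W (7, 8): total = 1013.2
  Z (8, 2): total = 993.5
  Y (10, 0): total = 1388.0
  X (0, 0): total = 943.4
Minimum is at X with total 943.4 km.

X, total 943.4 km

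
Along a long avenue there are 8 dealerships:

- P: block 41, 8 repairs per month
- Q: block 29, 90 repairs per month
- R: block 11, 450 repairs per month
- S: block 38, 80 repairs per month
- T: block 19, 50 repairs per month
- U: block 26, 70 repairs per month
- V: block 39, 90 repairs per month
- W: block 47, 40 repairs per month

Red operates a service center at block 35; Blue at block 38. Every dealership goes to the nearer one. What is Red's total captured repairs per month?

The indifferent point is the midpoint (35+38)/2 = 36.5; dealerships left of it (closer to Red at 35) go to Red, those right go to Blue.
  R at 11 (w=450) → Red
  T at 19 (w=50) → Red
  U at 26 (w=70) → Red
  Q at 29 (w=90) → Red
  S at 38 (w=80) → Blue
  V at 39 (w=90) → Blue
  P at 41 (w=8) → Blue
  W at 47 (w=40) → Blue
Red captures 660; Blue captures 218.

660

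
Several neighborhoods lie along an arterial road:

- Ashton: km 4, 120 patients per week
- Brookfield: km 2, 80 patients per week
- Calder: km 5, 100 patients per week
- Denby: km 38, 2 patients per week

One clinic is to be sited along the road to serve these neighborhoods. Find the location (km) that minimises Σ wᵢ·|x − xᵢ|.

For a sum of weighted absolute distances on a line, the optimum is the weighted median (not the mean). Total weight W = 302; half-weight = 151.
Sort by position and accumulate weight:
  km 2 (Brookfield, w=80) → cum 80
  km 4 (Ashton, w=120) → cum 200  ≥ 151 → median here
  km 5 (Calder, w=100) → cum 300
  km 38 (Denby, w=2) → cum 302
Optimal location: km 4.

x = 4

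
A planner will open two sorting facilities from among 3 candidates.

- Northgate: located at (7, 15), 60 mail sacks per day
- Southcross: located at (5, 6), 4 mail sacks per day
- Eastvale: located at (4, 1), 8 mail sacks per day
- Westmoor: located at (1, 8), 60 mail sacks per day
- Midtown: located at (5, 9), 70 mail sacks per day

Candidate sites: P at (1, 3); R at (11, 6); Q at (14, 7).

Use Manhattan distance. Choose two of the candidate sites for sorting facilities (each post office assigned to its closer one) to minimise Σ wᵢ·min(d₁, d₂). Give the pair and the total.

{P, R}, total 1774

Evaluate every pair (each demand assigned to the nearer of the two):
  {P, R}: total = 1774
  {P, Q}: total = 1968
  {R, Q}: total = 2250
Best pair: {P, R} with total 1774.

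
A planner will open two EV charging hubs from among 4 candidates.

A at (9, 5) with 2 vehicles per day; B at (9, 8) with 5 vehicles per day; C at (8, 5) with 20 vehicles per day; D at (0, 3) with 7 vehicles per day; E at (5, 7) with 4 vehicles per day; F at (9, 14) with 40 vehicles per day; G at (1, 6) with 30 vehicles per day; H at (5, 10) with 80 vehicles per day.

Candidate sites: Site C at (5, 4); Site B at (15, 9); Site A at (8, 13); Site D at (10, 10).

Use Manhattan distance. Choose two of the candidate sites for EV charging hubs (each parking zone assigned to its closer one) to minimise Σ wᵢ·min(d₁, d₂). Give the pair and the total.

{Site C, Site A}, total 914

Evaluate every pair (each demand assigned to the nearer of the two):
  {Site C, Site A}: total = 914
  {Site C, Site D}: total = 939
  {Site A, Site D}: total = 1188
  {Site C, Site B}: total = 1279
  {Site B, Site D}: total = 1308
  {Site B, Site A}: total = 1350
Best pair: {Site C, Site A} with total 914.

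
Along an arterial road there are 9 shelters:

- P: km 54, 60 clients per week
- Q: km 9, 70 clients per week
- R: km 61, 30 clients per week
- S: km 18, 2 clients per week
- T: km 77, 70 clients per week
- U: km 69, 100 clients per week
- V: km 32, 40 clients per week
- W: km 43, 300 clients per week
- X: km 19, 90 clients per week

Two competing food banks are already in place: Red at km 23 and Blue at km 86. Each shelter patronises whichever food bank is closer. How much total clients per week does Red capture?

562

The indifferent point is the midpoint (23+86)/2 = 54.5; shelters left of it (closer to Red at 23) go to Red, those right go to Blue.
  Q at 9 (w=70) → Red
  S at 18 (w=2) → Red
  X at 19 (w=90) → Red
  V at 32 (w=40) → Red
  W at 43 (w=300) → Red
  P at 54 (w=60) → Red
  R at 61 (w=30) → Blue
  U at 69 (w=100) → Blue
  T at 77 (w=70) → Blue
Red captures 562; Blue captures 200.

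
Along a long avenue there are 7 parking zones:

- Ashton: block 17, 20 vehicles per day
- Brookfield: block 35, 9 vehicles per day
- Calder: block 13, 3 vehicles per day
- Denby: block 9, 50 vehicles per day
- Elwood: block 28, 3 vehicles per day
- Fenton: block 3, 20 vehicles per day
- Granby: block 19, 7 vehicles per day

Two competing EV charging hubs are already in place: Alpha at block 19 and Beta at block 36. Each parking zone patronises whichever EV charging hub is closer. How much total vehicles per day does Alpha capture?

The indifferent point is the midpoint (19+36)/2 = 27.5; parking zones left of it (closer to Alpha at 19) go to Alpha, those right go to Beta.
  Fenton at 3 (w=20) → Alpha
  Denby at 9 (w=50) → Alpha
  Calder at 13 (w=3) → Alpha
  Ashton at 17 (w=20) → Alpha
  Granby at 19 (w=7) → Alpha
  Elwood at 28 (w=3) → Beta
  Brookfield at 35 (w=9) → Beta
Alpha captures 100; Beta captures 12.

100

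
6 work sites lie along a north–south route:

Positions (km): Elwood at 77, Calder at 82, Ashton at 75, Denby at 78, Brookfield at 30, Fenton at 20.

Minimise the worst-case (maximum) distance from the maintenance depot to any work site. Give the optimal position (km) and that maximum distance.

The 1-center on a line is the midpoint of the two extreme points: leftmost at 20, rightmost at 82.
Optimal location = (20 + 82)/2 = 51; maximum distance = (82 − 20)/2 = 31.

location 51, max distance 31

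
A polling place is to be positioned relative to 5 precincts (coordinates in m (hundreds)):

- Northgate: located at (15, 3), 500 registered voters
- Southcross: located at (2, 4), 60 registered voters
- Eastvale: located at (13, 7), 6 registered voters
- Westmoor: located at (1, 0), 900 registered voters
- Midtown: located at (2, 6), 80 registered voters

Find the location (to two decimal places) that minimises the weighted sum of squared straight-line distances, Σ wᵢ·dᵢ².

The minimiser of Σwᵢ‖p−pᵢ‖² is the weighted centroid p* = (Σwᵢpᵢ)/(Σwᵢ).
Σwᵢ = 1546.
Σwᵢxᵢ = 500·15 + 60·2 + 6·13 + 900·1 + 80·2 = 8758.
Σwᵢyᵢ = 500·3 + 60·4 + 6·7 + 900·0 + 80·6 = 2262.
x* = 8758/1546 = 5.66, y* = 2262/1546 = 1.46.

(5.66, 1.46)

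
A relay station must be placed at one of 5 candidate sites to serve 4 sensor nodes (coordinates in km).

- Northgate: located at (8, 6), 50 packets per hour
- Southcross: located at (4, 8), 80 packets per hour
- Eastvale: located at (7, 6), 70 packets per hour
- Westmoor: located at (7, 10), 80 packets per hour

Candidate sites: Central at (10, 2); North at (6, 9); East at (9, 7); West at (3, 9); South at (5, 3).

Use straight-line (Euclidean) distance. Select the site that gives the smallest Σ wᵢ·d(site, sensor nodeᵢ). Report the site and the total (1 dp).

North, total 693.7 km

Total weighted distance at each candidate:
  Central (10, 2): total = 1935.9
  North (6, 9): total = 693.7
  East (9, 7): total = 923.6
  West (3, 9): total = 1084.5
  South (5, 3): total = 1454.9
Minimum is at North with total 693.7 km.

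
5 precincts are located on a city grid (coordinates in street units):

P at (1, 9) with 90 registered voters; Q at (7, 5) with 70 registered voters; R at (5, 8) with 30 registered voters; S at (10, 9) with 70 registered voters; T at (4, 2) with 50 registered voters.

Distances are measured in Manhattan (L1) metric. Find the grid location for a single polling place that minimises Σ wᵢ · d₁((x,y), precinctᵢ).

Manhattan distance separates: Σwᵢ(|x−xᵢ|+|y−yᵢ|) = Σwᵢ|x−xᵢ| + Σwᵢ|y−yᵢ|, so x and y are optimised independently as 1-D weighted medians.
Total weight W = 310; half = 155.
x-coordinate, sorted with cumulative weight:
  x=1 (P, w=90) cum 90
  x=4 (T, w=50) cum 140
  x=5 (R, w=30) cum 170  ← median
  x=7 (Q, w=70) cum 240
  x=10 (S, w=70) cum 310
⇒ x* = 5
y-coordinate, sorted with cumulative weight:
  y=2 (T, w=50) cum 50
  y=5 (Q, w=70) cum 120
  y=8 (R, w=30) cum 150
  y=9 (P, w=90) cum 240  ← median
  y=9 (S, w=70) cum 310
⇒ y* = 9

(5, 9)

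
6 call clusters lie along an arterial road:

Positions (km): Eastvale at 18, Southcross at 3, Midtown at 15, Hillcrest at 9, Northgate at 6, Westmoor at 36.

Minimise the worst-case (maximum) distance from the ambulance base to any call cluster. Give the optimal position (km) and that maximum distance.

The 1-center on a line is the midpoint of the two extreme points: leftmost at 3, rightmost at 36.
Optimal location = (3 + 36)/2 = 19.5; maximum distance = (36 − 3)/2 = 16.5.

location 19.5, max distance 16.5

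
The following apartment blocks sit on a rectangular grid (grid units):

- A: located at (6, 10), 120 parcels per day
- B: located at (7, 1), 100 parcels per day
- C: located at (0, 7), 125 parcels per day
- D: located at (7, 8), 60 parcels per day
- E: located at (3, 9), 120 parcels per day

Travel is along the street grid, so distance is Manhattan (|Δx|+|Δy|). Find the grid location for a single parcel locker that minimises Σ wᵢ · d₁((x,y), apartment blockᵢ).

(6, 8)

Manhattan distance separates: Σwᵢ(|x−xᵢ|+|y−yᵢ|) = Σwᵢ|x−xᵢ| + Σwᵢ|y−yᵢ|, so x and y are optimised independently as 1-D weighted medians.
Total weight W = 525; half = 262.5.
x-coordinate, sorted with cumulative weight:
  x=0 (C, w=125) cum 125
  x=3 (E, w=120) cum 245
  x=6 (A, w=120) cum 365  ← median
  x=7 (B, w=100) cum 465
  x=7 (D, w=60) cum 525
⇒ x* = 6
y-coordinate, sorted with cumulative weight:
  y=1 (B, w=100) cum 100
  y=7 (C, w=125) cum 225
  y=8 (D, w=60) cum 285  ← median
  y=9 (E, w=120) cum 405
  y=10 (A, w=120) cum 525
⇒ y* = 8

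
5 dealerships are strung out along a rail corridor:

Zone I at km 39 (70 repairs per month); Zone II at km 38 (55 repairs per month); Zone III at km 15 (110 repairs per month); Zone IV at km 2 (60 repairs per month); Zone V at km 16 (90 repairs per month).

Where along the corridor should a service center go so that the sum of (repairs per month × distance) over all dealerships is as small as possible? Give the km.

For a sum of weighted absolute distances on a line, the optimum is the weighted median (not the mean). Total weight W = 385; half-weight = 192.5.
Sort by position and accumulate weight:
  km 2 (Zone IV, w=60) → cum 60
  km 15 (Zone III, w=110) → cum 170
  km 16 (Zone V, w=90) → cum 260  ≥ 192.5 → median here
  km 38 (Zone II, w=55) → cum 315
  km 39 (Zone I, w=70) → cum 385
Optimal location: km 16.

x = 16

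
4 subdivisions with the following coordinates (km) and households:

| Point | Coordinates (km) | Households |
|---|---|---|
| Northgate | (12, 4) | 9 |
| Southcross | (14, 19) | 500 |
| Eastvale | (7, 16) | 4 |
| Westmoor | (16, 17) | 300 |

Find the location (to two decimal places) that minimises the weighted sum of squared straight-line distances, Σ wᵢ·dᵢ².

The minimiser of Σwᵢ‖p−pᵢ‖² is the weighted centroid p* = (Σwᵢpᵢ)/(Σwᵢ).
Σwᵢ = 813.
Σwᵢxᵢ = 9·12 + 500·14 + 4·7 + 300·16 = 11936.
Σwᵢyᵢ = 9·4 + 500·19 + 4·16 + 300·17 = 14700.
x* = 11936/813 = 14.68, y* = 14700/813 = 18.08.

(14.68, 18.08)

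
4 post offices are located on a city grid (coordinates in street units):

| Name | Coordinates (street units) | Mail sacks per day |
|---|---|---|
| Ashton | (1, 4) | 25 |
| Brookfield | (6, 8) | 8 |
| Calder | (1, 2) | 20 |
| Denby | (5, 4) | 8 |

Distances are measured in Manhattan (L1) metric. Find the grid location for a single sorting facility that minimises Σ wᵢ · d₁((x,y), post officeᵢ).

Manhattan distance separates: Σwᵢ(|x−xᵢ|+|y−yᵢ|) = Σwᵢ|x−xᵢ| + Σwᵢ|y−yᵢ|, so x and y are optimised independently as 1-D weighted medians.
Total weight W = 61; half = 30.5.
x-coordinate, sorted with cumulative weight:
  x=1 (Ashton, w=25) cum 25
  x=1 (Calder, w=20) cum 45  ← median
  x=5 (Denby, w=8) cum 53
  x=6 (Brookfield, w=8) cum 61
⇒ x* = 1
y-coordinate, sorted with cumulative weight:
  y=2 (Calder, w=20) cum 20
  y=4 (Ashton, w=25) cum 45  ← median
  y=4 (Denby, w=8) cum 53
  y=8 (Brookfield, w=8) cum 61
⇒ y* = 4

(1, 4)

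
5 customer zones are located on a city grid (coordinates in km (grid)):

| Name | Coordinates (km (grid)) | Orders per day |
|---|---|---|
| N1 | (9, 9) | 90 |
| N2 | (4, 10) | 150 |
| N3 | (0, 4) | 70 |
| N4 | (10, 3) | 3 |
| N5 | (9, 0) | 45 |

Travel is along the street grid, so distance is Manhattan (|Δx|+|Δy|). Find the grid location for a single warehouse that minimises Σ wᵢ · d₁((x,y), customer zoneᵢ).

(4, 9)

Manhattan distance separates: Σwᵢ(|x−xᵢ|+|y−yᵢ|) = Σwᵢ|x−xᵢ| + Σwᵢ|y−yᵢ|, so x and y are optimised independently as 1-D weighted medians.
Total weight W = 358; half = 179.
x-coordinate, sorted with cumulative weight:
  x=0 (N3, w=70) cum 70
  x=4 (N2, w=150) cum 220  ← median
  x=9 (N1, w=90) cum 310
  x=9 (N5, w=45) cum 355
  x=10 (N4, w=3) cum 358
⇒ x* = 4
y-coordinate, sorted with cumulative weight:
  y=0 (N5, w=45) cum 45
  y=3 (N4, w=3) cum 48
  y=4 (N3, w=70) cum 118
  y=9 (N1, w=90) cum 208  ← median
  y=10 (N2, w=150) cum 358
⇒ y* = 9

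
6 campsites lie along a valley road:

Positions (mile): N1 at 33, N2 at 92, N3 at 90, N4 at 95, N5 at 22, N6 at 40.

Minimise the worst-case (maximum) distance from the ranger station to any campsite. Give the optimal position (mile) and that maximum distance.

The 1-center on a line is the midpoint of the two extreme points: leftmost at 22, rightmost at 95.
Optimal location = (22 + 95)/2 = 58.5; maximum distance = (95 − 22)/2 = 36.5.

location 58.5, max distance 36.5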